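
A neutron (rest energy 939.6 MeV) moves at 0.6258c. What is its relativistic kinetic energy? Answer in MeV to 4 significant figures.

K ≈ 265.0 MeV

γ = 1/√(1 − 0.6258²) = 1.28208
K = (γ − 1)m₀c² = (1.28208 − 1) × 939.6 MeV = 0.282078 × 939.6 MeV = 265.0 MeV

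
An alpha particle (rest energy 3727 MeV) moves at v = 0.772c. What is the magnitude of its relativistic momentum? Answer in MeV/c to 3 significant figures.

p ≈ 4530 MeV/c

γ = 1/√(1 − 0.772²) = 1.5733
p = γβm₀c = 1.5733 × 0.772 × 3727 MeV/c = 4530 MeV/c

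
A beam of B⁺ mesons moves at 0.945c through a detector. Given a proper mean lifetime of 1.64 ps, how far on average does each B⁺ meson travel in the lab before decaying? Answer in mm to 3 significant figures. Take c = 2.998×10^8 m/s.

d ≈ 1.42 mm

γ = 1/√(1 − 0.945²) = 3.0574
Dilated lifetime: Δt = γτ₀ = 3.0574 × 1.64 ps = 5.0142 ps
d = vΔt = 0.945c × 5.0142 ps = 2.8331×10^8 m/s × 5.0142×10^-12 s = 1.42 mm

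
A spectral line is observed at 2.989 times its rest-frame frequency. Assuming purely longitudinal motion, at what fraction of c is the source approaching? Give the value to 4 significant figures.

f_obs/f_src = √((1+β)/(1−β)) = 2.989  ⇒  (1+β)/(1−β) = 8.93412
β = |1 − D²|/(1 + D²) = |1 − 8.93412|/(1 + 8.93412) = 0.7987

β ≈ 0.7987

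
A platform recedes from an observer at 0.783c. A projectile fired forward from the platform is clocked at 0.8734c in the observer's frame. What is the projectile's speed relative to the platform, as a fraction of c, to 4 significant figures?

u' ≈ 0.2860c

Inverse velocity addition: u' = (u − v)/(1 − uv/c²)
= (0.8734 − 0.783)/(1 − 0.8734×0.783) = 0.09040/0.316128 = 0.2860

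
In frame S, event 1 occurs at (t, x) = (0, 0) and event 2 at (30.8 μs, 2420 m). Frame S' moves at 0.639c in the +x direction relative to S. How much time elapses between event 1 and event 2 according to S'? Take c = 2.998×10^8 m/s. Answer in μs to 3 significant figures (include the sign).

Δt' ≈ 33.3 μs

γ = 1/√(1 − 0.639²) = 1.3000
Δt' = γ(Δt − vΔx/c²) = 1.3000 × (30.8 μs − 0.639×2420 m / (2.998×10^8 m/s))
= 1.3000 × (25.642 μs) = 33.3 μs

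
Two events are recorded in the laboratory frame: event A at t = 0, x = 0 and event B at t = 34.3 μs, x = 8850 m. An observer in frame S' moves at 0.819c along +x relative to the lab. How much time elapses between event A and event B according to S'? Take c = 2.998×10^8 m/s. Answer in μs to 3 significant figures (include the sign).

γ = 1/√(1 − 0.819²) = 1.7428
Δt' = γ(Δt − vΔx/c²) = 1.7428 × (34.3 μs − 0.819×8850 m / (2.998×10^8 m/s))
= 1.7428 × (10.123 μs) = 17.6 μs

Δt' ≈ 17.6 μs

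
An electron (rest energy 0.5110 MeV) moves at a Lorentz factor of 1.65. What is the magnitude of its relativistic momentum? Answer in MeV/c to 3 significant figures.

p ≈ 0.671 MeV/c

β = √(1 − 1/γ²) = √(1 − 1/1.65²) = 0.79542
p = γβm₀c = 1.65 × 0.79542 × 0.5110 MeV/c = 0.671 MeV/c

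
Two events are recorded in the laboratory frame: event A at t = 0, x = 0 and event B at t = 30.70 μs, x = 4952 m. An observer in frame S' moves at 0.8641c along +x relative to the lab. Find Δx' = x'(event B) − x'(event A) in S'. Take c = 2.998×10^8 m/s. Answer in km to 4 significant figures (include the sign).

Δx' ≈ -5.963 km

γ = 1/√(1 − 0.8641²) = 1.98681
Δx' = γ(Δx − vΔt) = 1.98681 × (4952 m − 0.8641×(2.998×10^8 m/s)×30.70×10^-6 s)
= 1.98681 × (-3001.06 m) = -5.963 km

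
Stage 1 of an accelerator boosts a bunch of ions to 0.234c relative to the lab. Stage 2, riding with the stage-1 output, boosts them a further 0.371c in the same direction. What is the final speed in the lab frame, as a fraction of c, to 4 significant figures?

Compose boost 2: (0.371 + 0.234)/(1 + 0.371×0.234) = 0.6050/1.08681 = 0.5567

u ≈ 0.5567c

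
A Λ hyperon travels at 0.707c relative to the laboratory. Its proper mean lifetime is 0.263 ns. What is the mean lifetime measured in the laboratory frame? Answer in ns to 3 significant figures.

Δt ≈ 0.372 ns

γ = 1/√(1 − 0.707²) = 1.4140
Time dilation: Δt = γτ₀ = 1.4140 × 0.263 ns = 0.372 ns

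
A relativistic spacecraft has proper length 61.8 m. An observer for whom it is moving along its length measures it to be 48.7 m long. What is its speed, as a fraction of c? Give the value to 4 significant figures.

γ = L₀/L = 61.8/48.7 = 1.26899
β = √(1 − 1/γ²) = 0.6156

β ≈ 0.6156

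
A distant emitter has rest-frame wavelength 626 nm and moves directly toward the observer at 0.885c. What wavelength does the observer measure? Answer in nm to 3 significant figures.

λ_obs ≈ 155 nm

Relativistic Doppler: λ_obs = λ_src √((1−β)/(1+β))
= 626 × √(0.11500/1.8850) = 626 × 0.24700 = 155 nm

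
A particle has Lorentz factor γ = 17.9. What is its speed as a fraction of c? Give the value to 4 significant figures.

β ≈ 0.9984

β = √(1 − 1/γ²) = √(1 − 1/17.9²) = √(0.996879) = 0.9984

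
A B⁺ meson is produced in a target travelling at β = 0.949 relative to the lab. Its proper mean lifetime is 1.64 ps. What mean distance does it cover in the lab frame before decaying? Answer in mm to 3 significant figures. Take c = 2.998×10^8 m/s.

d ≈ 1.48 mm

γ = 1/√(1 − 0.949²) = 3.1718
Dilated lifetime: Δt = γτ₀ = 3.1718 × 1.64 ps = 5.2018 ps
d = vΔt = 0.949c × 5.2018 ps = 2.8451×10^8 m/s × 5.2018×10^-12 s = 1.48 mm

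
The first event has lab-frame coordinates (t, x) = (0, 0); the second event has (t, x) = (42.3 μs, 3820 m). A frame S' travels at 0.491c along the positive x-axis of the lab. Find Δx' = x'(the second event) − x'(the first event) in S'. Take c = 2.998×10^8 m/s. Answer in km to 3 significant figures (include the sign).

γ = 1/√(1 − 0.491²) = 1.1479
Δx' = γ(Δx − vΔt) = 1.1479 × (3820 m − 0.491×(2.998×10^8 m/s)×42.3×10^-6 s)
= 1.1479 × (-2406.6 m) = -2.76 km

Δx' ≈ -2.76 km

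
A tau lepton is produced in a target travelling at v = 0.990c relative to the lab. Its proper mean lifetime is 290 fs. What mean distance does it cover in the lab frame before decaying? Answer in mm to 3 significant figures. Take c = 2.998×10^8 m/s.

γ = 1/√(1 − 0.990²) = 7.0888
Dilated lifetime: Δt = γτ₀ = 7.0888 × 290 fs = 2055.8 fs
d = vΔt = 0.990c × 2055.8 fs = 2.9680×10^8 m/s × 2.0558×10^-12 s = 0.610 mm

d ≈ 0.610 mm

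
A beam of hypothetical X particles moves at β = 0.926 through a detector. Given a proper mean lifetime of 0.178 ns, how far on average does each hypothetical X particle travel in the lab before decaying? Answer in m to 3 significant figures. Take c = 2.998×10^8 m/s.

d ≈ 0.131 m

γ = 1/√(1 − 0.926²) = 2.6488
Dilated lifetime: Δt = γτ₀ = 2.6488 × 0.178 ns = 0.47149 ns
d = vΔt = 0.926c × 0.47149 ns = 2.7761×10^8 m/s × 4.7149×10^-10 s = 0.131 m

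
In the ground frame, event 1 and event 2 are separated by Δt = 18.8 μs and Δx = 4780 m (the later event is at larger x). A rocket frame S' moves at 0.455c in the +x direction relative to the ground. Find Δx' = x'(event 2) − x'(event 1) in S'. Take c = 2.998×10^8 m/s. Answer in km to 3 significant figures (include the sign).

γ = 1/√(1 − 0.455²) = 1.1230
Δx' = γ(Δx − vΔt) = 1.1230 × (4780 m − 0.455×(2.998×10^8 m/s)×18.8×10^-6 s)
= 1.1230 × (2215.5 m) = 2.49 km

Δx' ≈ 2.49 km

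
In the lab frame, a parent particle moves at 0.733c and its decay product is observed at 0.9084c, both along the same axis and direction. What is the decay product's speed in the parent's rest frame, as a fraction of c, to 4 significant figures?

u' ≈ 0.5249c

Inverse velocity addition: u' = (u − v)/(1 − uv/c²)
= (0.9084 − 0.733)/(1 − 0.9084×0.733) = 0.1754/0.334143 = 0.5249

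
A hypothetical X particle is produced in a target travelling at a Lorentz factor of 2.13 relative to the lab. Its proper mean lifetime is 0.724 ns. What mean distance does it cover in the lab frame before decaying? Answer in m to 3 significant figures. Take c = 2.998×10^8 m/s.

β = √(1 − 1/γ²) = √(1 − 1/2.13²) = 0.88294
Dilated lifetime: Δt = γτ₀ = 2.13 × 0.724 ns = 1.5421 ns
d = vΔt = 0.88294c × 1.5421 ns = 2.6471×10^8 m/s × 1.5421×10^-9 s = 0.408 m

d ≈ 0.408 m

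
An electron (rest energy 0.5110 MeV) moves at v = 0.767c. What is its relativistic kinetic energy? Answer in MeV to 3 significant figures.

γ = 1/√(1 − 0.767²) = 1.5585
K = (γ − 1)m₀c² = (1.5585 − 1) × 0.5110 MeV = 0.55849 × 0.5110 MeV = 0.285 MeV

K ≈ 0.285 MeV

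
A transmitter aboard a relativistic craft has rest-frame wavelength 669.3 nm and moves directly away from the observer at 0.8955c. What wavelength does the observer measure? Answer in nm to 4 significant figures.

Relativistic Doppler: λ_obs = λ_src √((1+β)/(1−β))
= 669.3 × √(1.89550/0.104500) = 669.3 × 4.25896 = 2851 nm

λ_obs ≈ 2851 nm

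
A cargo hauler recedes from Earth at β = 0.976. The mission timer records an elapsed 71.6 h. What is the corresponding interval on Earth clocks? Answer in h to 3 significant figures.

γ = 1/√(1 − 0.976²) = 4.5920
Time dilation: Δt = γτ₀ = 4.5920 × 71.6 h = 329 h

Δt ≈ 329 h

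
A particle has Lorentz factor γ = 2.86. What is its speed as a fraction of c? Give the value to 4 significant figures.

β ≈ 0.9369

β = √(1 − 1/γ²) = √(1 − 1/2.86²) = √(0.877745) = 0.9369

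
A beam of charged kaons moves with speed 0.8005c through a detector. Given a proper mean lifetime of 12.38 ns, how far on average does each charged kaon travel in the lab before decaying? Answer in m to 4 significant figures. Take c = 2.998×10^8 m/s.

d ≈ 4.957 m

γ = 1/√(1 − 0.8005²) = 1.66852
Dilated lifetime: Δt = γτ₀ = 1.66852 × 12.38 ns = 20.6563 ns
d = vΔt = 0.8005c × 20.6563 ns = 2.39990×10^8 m/s × 2.06563×10^-8 s = 4.957 m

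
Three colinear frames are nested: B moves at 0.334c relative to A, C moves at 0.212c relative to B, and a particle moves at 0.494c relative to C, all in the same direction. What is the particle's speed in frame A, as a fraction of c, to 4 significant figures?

u ≈ 0.8019c

Compose boost 2: (0.212 + 0.334)/(1 + 0.212×0.334) = 0.5460/1.07081 = 0.509895
Compose boost 3: (0.494 + 0.509895)/(1 + 0.494×0.509895) = 1.00390/1.25189 = 0.8019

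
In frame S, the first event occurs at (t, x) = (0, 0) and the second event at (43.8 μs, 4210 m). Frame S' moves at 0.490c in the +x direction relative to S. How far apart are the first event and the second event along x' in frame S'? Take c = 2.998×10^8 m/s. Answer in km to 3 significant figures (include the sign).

Δx' ≈ -2.55 km

γ = 1/√(1 − 0.490²) = 1.1472
Δx' = γ(Δx − vΔt) = 1.1472 × (4210 m − 0.490×(2.998×10^8 m/s)×43.8×10^-6 s)
= 1.1472 × (-2224.3 m) = -2.55 km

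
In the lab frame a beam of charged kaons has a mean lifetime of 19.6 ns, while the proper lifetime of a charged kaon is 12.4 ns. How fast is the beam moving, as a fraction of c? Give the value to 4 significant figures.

γ = Δt/τ₀ = 19.6/12.4 = 1.58065
β = √(1 − 1/γ²) = √(1 − 1/1.58065²) = 0.7744

β ≈ 0.7744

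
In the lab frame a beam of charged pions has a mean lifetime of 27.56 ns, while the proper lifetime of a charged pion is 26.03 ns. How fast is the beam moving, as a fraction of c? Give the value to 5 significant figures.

β ≈ 0.32856

γ = Δt/τ₀ = 27.56/26.03 = 1.058778
β = √(1 − 1/γ²) = √(1 − 1/1.058778²) = 0.32856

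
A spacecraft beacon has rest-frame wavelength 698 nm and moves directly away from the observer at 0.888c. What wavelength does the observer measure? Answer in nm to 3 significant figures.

λ_obs ≈ 2870 nm

Relativistic Doppler: λ_obs = λ_src √((1+β)/(1−β))
= 698 × √(1.8880/0.11200) = 698 × 4.1057 = 2870 nm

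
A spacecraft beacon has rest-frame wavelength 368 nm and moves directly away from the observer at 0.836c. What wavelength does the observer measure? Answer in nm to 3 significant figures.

Relativistic Doppler: λ_obs = λ_src √((1+β)/(1−β))
= 368 × √(1.8360/0.16400) = 368 × 3.3459 = 1230 nm

λ_obs ≈ 1230 nm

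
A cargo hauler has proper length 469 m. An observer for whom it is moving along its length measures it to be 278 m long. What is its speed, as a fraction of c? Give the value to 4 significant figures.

γ = L₀/L = 469/278 = 1.68705
β = √(1 − 1/γ²) = 0.8054

β ≈ 0.8054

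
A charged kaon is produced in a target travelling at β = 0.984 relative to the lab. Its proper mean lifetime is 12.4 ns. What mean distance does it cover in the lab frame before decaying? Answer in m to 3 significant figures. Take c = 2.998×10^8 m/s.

d ≈ 20.5 m

γ = 1/√(1 − 0.984²) = 5.6127
Dilated lifetime: Δt = γτ₀ = 5.6127 × 12.4 ns = 69.597 ns
d = vΔt = 0.984c × 69.597 ns = 2.9500×10^8 m/s × 6.9597×10^-8 s = 20.5 m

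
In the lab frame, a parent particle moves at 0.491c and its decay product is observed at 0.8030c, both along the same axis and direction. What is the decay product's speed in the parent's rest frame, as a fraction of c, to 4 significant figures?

Inverse velocity addition: u' = (u − v)/(1 − uv/c²)
= (0.8030 − 0.491)/(1 − 0.8030×0.491) = 0.3120/0.605727 = 0.5151

u' ≈ 0.5151c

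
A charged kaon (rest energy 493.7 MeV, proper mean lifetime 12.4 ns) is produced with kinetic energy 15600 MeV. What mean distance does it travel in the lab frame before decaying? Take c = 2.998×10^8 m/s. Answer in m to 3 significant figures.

d ≈ 121 m

γ = 1 + K/(m₀c²) = 1 + 15600/493.7 = 32.598
β = √(1 − 1/γ²) = 0.99953
Dilated lifetime: γτ₀ = 32.598 × 12.4 ns = 404.22 ns
d = βc·γτ₀ = 0.99953 × (2.998×10^8 m/s) × 4.0422×10^-7 s = 121 m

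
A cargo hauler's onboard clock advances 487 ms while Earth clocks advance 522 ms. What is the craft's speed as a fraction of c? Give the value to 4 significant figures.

β ≈ 0.3600

γ = Δt/τ₀ = 522/487 = 1.07187
β = √(1 − 1/γ²) = √(1 − 1/1.07187²) = 0.3600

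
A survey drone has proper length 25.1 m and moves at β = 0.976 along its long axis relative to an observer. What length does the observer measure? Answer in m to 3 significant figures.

γ = 1/√(1 − 0.976²) = 4.5920
Length contraction: L = L₀/γ = 25.1/4.5920 = 5.47 m

L ≈ 5.47 m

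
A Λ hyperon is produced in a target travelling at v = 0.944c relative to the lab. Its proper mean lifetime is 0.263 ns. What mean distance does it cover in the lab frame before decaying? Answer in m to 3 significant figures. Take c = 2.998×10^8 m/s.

γ = 1/√(1 − 0.944²) = 3.0308
Dilated lifetime: Δt = γτ₀ = 3.0308 × 0.263 ns = 0.79710 ns
d = vΔt = 0.944c × 0.79710 ns = 2.8301×10^8 m/s × 7.9710×10^-10 s = 0.226 m

d ≈ 0.226 m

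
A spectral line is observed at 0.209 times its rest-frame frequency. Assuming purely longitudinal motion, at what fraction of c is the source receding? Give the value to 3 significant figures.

β ≈ 0.916

f_obs/f_src = √((1−β)/(1+β)) = 0.209  ⇒  (1−β)/(1+β) = 0.043681
β = |1 − D²|/(1 + D²) = |1 − 0.043681|/(1 + 0.043681) = 0.916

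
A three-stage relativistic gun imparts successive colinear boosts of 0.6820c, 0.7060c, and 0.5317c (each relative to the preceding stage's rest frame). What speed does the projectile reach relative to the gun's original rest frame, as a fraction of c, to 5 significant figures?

Compose boost 2: (0.7060 + 0.6820)/(1 + 0.7060×0.6820) = 1.3880/1.481492 = 0.9368933
Compose boost 3: (0.5317 + 0.9368933)/(1 + 0.5317×0.9368933) = 1.468593/1.498146 = 0.98027

u ≈ 0.98027c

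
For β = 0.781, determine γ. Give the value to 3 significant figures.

γ = 1/√(1 − β²) = 1/√(1 − 0.781²) = 1/√(0.39004) = 1.60

γ ≈ 1.60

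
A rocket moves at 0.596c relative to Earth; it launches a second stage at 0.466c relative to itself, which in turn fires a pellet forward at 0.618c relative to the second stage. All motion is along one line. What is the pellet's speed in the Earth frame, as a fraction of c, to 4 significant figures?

Compose boost 2: (0.466 + 0.596)/(1 + 0.466×0.596) = 1.062/1.27774 = 0.831158
Compose boost 3: (0.618 + 0.831158)/(1 + 0.618×0.831158) = 1.44916/1.51366 = 0.9574

u ≈ 0.9574c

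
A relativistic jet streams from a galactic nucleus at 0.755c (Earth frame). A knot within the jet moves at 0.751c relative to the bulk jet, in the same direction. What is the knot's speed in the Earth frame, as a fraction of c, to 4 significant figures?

Relativistic velocity addition: u = (u' + v)/(1 + u'v/c²)
= (0.751 + 0.755)/(1 + 0.751×0.755) = 1.506/1.56700 = 0.9611

u ≈ 0.9611c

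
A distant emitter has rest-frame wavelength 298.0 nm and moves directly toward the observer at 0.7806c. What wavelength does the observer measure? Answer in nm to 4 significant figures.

Relativistic Doppler: λ_obs = λ_src √((1−β)/(1+β))
= 298.0 × √(0.219400/1.78060) = 298.0 × 0.351023 = 104.6 nm

λ_obs ≈ 104.6 nm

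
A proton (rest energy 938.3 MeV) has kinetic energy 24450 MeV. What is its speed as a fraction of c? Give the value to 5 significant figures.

γ = 1 + K/(m₀c²) = 1 + 24450/938.3 = 27.05776
β = √(1 − 1/γ²) = 0.99932

β ≈ 0.99932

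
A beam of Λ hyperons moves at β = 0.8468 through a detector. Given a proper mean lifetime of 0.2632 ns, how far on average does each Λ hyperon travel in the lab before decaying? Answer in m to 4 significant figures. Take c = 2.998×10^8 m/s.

d ≈ 0.1256 m

γ = 1/√(1 − 0.8468²) = 1.88001
Dilated lifetime: Δt = γτ₀ = 1.88001 × 0.2632 ns = 0.494819 ns
d = vΔt = 0.8468c × 0.494819 ns = 2.53871×10^8 m/s × 4.94819×10^-10 s = 0.1256 m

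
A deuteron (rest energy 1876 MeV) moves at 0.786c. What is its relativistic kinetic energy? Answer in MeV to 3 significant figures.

K ≈ 1160 MeV

γ = 1/√(1 − 0.786²) = 1.6175
K = (γ − 1)m₀c² = (1.6175 − 1) × 1876 MeV = 0.61753 × 1876 MeV = 1160 MeV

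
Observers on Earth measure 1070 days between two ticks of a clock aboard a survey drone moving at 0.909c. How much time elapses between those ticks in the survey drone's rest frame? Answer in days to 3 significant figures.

γ = 1/√(1 − 0.909²) = 2.3993
Proper time: τ₀ = Δt/γ = 1070/2.3993 = 446 days

τ₀ ≈ 446 days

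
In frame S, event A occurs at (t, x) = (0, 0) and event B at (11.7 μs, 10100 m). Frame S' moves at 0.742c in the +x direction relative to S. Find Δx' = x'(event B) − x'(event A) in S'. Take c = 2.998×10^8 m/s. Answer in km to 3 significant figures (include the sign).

Δx' ≈ 11.2 km

γ = 1/√(1 − 0.742²) = 1.4916
Δx' = γ(Δx − vΔt) = 1.4916 × (10100 m − 0.742×(2.998×10^8 m/s)×11.7×10^-6 s)
= 1.4916 × (7497.3 m) = 11.2 km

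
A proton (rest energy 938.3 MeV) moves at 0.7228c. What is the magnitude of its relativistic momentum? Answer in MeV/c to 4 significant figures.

p ≈ 981.4 MeV/c

γ = 1/√(1 − 0.7228²) = 1.44706
p = γβm₀c = 1.44706 × 0.7228 × 938.3 MeV/c = 981.4 MeV/c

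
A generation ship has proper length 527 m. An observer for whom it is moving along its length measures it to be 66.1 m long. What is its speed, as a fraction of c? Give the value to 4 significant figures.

γ = L₀/L = 527/66.1 = 7.97277
β = √(1 − 1/γ²) = 0.9921

β ≈ 0.9921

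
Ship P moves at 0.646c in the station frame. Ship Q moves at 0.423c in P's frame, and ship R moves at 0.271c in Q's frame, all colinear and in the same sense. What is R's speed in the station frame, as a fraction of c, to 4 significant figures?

u ≈ 0.9047c

Compose boost 2: (0.423 + 0.646)/(1 + 0.423×0.646) = 1.069/1.27326 = 0.839578
Compose boost 3: (0.271 + 0.839578)/(1 + 0.271×0.839578) = 1.11058/1.22753 = 0.9047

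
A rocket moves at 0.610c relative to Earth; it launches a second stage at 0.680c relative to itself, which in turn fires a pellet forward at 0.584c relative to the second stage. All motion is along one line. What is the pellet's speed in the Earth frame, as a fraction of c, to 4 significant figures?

Compose boost 2: (0.680 + 0.610)/(1 + 0.680×0.610) = 1.290/1.41480 = 0.911790
Compose boost 3: (0.584 + 0.911790)/(1 + 0.584×0.911790) = 1.49579/1.53249 = 0.9761

u ≈ 0.9761c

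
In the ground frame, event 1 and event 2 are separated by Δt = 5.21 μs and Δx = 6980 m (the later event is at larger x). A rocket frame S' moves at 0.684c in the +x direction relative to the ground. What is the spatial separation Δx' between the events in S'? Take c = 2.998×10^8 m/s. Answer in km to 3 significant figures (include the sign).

γ = 1/√(1 − 0.684²) = 1.3708
Δx' = γ(Δx − vΔt) = 1.3708 × (6980 m − 0.684×(2.998×10^8 m/s)×5.21×10^-6 s)
= 1.3708 × (5911.6 m) = 8.10 km

Δx' ≈ 8.10 km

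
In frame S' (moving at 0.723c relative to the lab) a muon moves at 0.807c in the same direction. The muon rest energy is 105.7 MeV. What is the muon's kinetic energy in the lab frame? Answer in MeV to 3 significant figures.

K ≈ 305 MeV

u_lab = (0.807 + 0.723)/(1 + 0.807×0.723) = 0.966238
γ = 1/√(1 − 0.966238²) = 3.8812
K = (γ − 1)m₀c² = (3.8812 − 1) × 105.7 = 2.8812 × 105.7 = 305 MeV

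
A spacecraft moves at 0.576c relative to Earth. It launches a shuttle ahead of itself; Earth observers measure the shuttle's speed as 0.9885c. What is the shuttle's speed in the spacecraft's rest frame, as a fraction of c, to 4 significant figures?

u' ≈ 0.9579c

Inverse velocity addition: u' = (u − v)/(1 − uv/c²)
= (0.9885 − 0.576)/(1 − 0.9885×0.576) = 0.4125/0.430624 = 0.9579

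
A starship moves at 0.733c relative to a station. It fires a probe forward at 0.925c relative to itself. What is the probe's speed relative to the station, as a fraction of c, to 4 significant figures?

u ≈ 0.9881c

Relativistic velocity addition: u = (u' + v)/(1 + u'v/c²)
= (0.925 + 0.733)/(1 + 0.925×0.733) = 1.658/1.67802 = 0.9881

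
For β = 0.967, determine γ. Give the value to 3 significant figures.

γ = 1/√(1 − β²) = 1/√(1 − 0.967²) = 1/√(0.064911) = 3.93

γ ≈ 3.93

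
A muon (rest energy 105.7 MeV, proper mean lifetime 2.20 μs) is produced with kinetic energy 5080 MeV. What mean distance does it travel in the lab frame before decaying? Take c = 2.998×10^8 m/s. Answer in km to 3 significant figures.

d ≈ 32.4 km

γ = 1 + K/(m₀c²) = 1 + 5080/105.7 = 49.061
β = √(1 − 1/γ²) = 0.99979
Dilated lifetime: γτ₀ = 49.061 × 2.20 μs = 107.93 μs
d = βc·γτ₀ = 0.99979 × (2.998×10^8 m/s) × 0.00010793 s = 32.4 km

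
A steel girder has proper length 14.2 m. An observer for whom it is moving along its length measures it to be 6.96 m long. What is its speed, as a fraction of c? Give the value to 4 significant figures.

γ = L₀/L = 14.2/6.96 = 2.04023
β = √(1 − 1/γ²) = 0.8716

β ≈ 0.8716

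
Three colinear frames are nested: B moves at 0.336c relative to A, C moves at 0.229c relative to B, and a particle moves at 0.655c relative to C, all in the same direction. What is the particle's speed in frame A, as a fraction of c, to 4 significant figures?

u ≈ 0.8779c

Compose boost 2: (0.229 + 0.336)/(1 + 0.229×0.336) = 0.5650/1.07694 = 0.524633
Compose boost 3: (0.655 + 0.524633)/(1 + 0.655×0.524633) = 1.17963/1.34363 = 0.8779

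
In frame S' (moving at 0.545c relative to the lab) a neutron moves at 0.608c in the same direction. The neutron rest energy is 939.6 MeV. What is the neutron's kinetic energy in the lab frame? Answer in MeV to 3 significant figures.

u_lab = (0.608 + 0.545)/(1 + 0.608×0.545) = 0.866032
γ = 1/√(1 − 0.866032²) = 2.0000
K = (γ − 1)m₀c² = (2.0000 − 1) × 939.6 = 1.0000 × 939.6 = 940 MeV

K ≈ 940 MeV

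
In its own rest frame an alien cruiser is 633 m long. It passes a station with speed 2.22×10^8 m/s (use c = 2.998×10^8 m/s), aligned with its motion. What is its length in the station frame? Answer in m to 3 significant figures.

β = v/c = 2.22×10^8 / 2.998×10^8 = 0.74049
γ = 1/√(1 − 0.74049²) = 1.4880
Length contraction: L = L₀/γ = 633/1.4880 = 425 m

L ≈ 425 m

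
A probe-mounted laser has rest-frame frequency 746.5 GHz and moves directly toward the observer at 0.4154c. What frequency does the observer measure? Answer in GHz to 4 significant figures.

f_obs ≈ 1162 GHz

Relativistic Doppler: f_obs = f_src √((1+β)/(1−β))
= 746.5 × √(1.41540/0.584600) = 746.5 × 1.55600 = 1162 GHz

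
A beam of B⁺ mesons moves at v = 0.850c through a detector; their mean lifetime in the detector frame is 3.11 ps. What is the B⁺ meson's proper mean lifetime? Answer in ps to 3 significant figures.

γ = 1/√(1 − 0.850²) = 1.8983
Proper time: τ₀ = Δt/γ = 3.11/1.8983 = 1.64 ps

τ₀ ≈ 1.64 ps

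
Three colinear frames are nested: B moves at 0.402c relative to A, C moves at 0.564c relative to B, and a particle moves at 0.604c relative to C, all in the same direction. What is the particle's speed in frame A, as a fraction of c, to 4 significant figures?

u ≈ 0.9430c

Compose boost 2: (0.564 + 0.402)/(1 + 0.564×0.402) = 0.9660/1.22673 = 0.787461
Compose boost 3: (0.604 + 0.787461)/(1 + 0.604×0.787461) = 1.39146/1.47563 = 0.9430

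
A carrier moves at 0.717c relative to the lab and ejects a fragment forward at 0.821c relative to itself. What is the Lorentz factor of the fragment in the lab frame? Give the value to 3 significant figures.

γ ≈ 3.99

u_lab = (0.821 + 0.717)/(1 + 0.821×0.717) = 1.538/1.58866 = 0.968113
γ = 1/√(1 − 0.968113²) = 3.99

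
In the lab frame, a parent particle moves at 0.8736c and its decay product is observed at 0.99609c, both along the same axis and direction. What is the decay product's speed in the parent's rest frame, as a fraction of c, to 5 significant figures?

u' ≈ 0.94357c

Inverse velocity addition: u' = (u − v)/(1 − uv/c²)
= (0.99609 − 0.8736)/(1 − 0.99609×0.8736) = 0.12249/0.1298158 = 0.94357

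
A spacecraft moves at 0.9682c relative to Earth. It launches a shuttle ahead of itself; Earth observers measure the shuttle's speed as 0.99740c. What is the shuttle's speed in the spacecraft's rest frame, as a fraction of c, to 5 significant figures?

Inverse velocity addition: u' = (u − v)/(1 − uv/c²)
= (0.99740 − 0.9682)/(1 − 0.99740×0.9682) = 0.029200/0.03431732 = 0.85088

u' ≈ 0.85088c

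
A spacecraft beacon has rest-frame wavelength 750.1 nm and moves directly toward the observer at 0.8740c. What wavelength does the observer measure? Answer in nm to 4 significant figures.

Relativistic Doppler: λ_obs = λ_src √((1−β)/(1+β))
= 750.1 × √(0.126000/1.87400) = 750.1 × 0.259299 = 194.5 nm

λ_obs ≈ 194.5 nm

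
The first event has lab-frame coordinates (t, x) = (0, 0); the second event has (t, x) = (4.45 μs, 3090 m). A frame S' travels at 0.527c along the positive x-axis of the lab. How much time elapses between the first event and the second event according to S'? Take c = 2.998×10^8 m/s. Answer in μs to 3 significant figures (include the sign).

Δt' ≈ -1.16 μs

γ = 1/√(1 − 0.527²) = 1.1767
Δt' = γ(Δt − vΔx/c²) = 1.1767 × (4.45 μs − 0.527×3090 m / (2.998×10^8 m/s))
= 1.1767 × (-0.98172 μs) = -1.16 μs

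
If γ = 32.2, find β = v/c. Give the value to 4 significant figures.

β = √(1 − 1/γ²) = √(1 − 1/32.2²) = √(0.999036) = 0.9995

β ≈ 0.9995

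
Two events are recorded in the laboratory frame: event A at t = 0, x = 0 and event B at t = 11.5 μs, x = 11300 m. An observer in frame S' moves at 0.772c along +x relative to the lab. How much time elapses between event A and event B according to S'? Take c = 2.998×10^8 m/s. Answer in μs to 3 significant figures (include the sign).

γ = 1/√(1 − 0.772²) = 1.5733
Δt' = γ(Δt − vΔx/c²) = 1.5733 × (11.5 μs − 0.772×11300 m / (2.998×10^8 m/s))
= 1.5733 × (-17.598 μs) = -27.7 μs

Δt' ≈ -27.7 μs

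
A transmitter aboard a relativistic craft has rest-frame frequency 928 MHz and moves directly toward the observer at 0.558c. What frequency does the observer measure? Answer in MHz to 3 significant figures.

f_obs ≈ 1740 MHz

Relativistic Doppler: f_obs = f_src √((1+β)/(1−β))
= 928 × √(1.5580/0.44200) = 928 × 1.8775 = 1740 MHz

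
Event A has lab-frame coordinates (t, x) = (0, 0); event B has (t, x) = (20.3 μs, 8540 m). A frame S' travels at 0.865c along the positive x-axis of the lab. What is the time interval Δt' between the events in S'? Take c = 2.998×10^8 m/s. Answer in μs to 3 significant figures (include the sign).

γ = 1/√(1 − 0.865²) = 1.9929
Δt' = γ(Δt − vΔx/c²) = 1.9929 × (20.3 μs − 0.865×8540 m / (2.998×10^8 m/s))
= 1.9929 × (-4.3401 μs) = -8.65 μs

Δt' ≈ -8.65 μs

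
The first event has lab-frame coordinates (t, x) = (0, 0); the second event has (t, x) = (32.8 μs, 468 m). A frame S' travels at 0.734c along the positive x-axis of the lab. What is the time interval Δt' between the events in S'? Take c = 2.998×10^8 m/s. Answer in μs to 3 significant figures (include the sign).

γ = 1/√(1 − 0.734²) = 1.4724
Δt' = γ(Δt − vΔx/c²) = 1.4724 × (32.8 μs − 0.734×468 m / (2.998×10^8 m/s))
= 1.4724 × (31.654 μs) = 46.6 μs

Δt' ≈ 46.6 μs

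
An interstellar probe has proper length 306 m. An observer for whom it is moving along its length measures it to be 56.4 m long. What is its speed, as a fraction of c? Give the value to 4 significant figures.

γ = L₀/L = 306/56.4 = 5.42553
β = √(1 − 1/γ²) = 0.9829

β ≈ 0.9829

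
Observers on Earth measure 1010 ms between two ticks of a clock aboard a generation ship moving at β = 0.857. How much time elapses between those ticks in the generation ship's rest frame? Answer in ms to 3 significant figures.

γ = 1/√(1 − 0.857²) = 1.9406
Proper time: τ₀ = Δt/γ = 1010/1.9406 = 520 ms

τ₀ ≈ 520 ms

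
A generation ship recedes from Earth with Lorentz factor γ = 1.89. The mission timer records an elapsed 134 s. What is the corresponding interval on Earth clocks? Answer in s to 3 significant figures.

γ = 1.89 (given)
Time dilation: Δt = γτ₀ = 1.89 × 134 s = 253 s

Δt ≈ 253 s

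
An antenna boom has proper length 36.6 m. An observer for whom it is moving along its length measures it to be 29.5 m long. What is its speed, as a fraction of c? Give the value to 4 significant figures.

β ≈ 0.5919

γ = L₀/L = 36.6/29.5 = 1.24068
β = √(1 − 1/γ²) = 0.5919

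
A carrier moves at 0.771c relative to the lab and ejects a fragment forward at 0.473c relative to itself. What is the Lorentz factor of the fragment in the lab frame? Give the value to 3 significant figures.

γ ≈ 2.43

u_lab = (0.473 + 0.771)/(1 + 0.473×0.771) = 1.244/1.36468 = 0.911567
γ = 1/√(1 − 0.911567²) = 2.43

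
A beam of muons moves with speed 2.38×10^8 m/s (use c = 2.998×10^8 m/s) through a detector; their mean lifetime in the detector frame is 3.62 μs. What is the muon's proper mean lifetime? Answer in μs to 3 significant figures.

β = v/c = 2.38×10^8 / 2.998×10^8 = 0.79386
γ = 1/√(1 − 0.79386²) = 1.6445
Proper time: τ₀ = Δt/γ = 3.62/1.6445 = 2.20 μs

τ₀ ≈ 2.20 μs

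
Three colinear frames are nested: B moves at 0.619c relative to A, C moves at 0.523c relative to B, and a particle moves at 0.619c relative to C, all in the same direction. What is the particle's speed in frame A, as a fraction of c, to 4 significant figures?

Compose boost 2: (0.523 + 0.619)/(1 + 0.523×0.619) = 1.142/1.32374 = 0.862709
Compose boost 3: (0.619 + 0.862709)/(1 + 0.619×0.862709) = 1.48171/1.53402 = 0.9659

u ≈ 0.9659c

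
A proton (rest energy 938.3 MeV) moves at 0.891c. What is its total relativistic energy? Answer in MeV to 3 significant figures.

γ = 1/√(1 − 0.891²) = 2.2026
E = γm₀c² = 2.2026 × 938.3 MeV = 2070 MeV

E ≈ 2070 MeV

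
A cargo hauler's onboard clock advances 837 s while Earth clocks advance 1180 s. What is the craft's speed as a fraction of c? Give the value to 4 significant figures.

β ≈ 0.7049

γ = Δt/τ₀ = 1180/837 = 1.40980
β = √(1 − 1/γ²) = √(1 − 1/1.40980²) = 0.7049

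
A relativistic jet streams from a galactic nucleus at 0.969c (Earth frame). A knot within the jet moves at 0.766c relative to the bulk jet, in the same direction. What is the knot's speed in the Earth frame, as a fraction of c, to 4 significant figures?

Relativistic velocity addition: u = (u' + v)/(1 + u'v/c²)
= (0.766 + 0.969)/(1 + 0.766×0.969) = 1.735/1.74225 = 0.9958

u ≈ 0.9958c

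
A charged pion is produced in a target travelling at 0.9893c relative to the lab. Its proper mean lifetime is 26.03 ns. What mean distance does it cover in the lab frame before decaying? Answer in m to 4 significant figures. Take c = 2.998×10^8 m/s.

γ = 1/√(1 − 0.9893²) = 6.85422
Dilated lifetime: Δt = γτ₀ = 6.85422 × 26.03 ns = 178.415 ns
d = vΔt = 0.9893c × 178.415 ns = 2.96592×10^8 m/s × 1.78415×10^-7 s = 52.92 m

d ≈ 52.92 m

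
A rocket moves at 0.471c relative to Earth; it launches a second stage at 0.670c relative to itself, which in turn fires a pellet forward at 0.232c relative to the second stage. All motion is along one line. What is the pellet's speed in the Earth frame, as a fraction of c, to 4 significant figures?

Compose boost 2: (0.670 + 0.471)/(1 + 0.670×0.471) = 1.141/1.31557 = 0.867305
Compose boost 3: (0.232 + 0.867305)/(1 + 0.232×0.867305) = 1.09930/1.20121 = 0.9152

u ≈ 0.9152c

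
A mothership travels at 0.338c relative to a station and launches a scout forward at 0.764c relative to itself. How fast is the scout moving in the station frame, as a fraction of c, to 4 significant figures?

Compose boost 2: (0.764 + 0.338)/(1 + 0.764×0.338) = 1.102/1.25823 = 0.8758

u ≈ 0.8758c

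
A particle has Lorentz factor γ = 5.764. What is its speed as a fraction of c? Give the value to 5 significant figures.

β ≈ 0.98484

β = √(1 − 1/γ²) = √(1 − 1/5.764²) = √(0.9699010) = 0.98484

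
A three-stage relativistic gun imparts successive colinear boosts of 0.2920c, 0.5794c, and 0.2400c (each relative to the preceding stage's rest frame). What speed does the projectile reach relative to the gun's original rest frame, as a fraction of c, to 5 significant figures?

Compose boost 2: (0.5794 + 0.2920)/(1 + 0.5794×0.2920) = 0.87140/1.169185 = 0.7453056
Compose boost 3: (0.2400 + 0.7453056)/(1 + 0.2400×0.7453056) = 0.9853056/1.178873 = 0.83580

u ≈ 0.83580c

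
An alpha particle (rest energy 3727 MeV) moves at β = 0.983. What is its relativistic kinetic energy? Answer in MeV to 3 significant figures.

γ = 1/√(1 − 0.983²) = 5.4465
K = (γ − 1)m₀c² = (5.4465 − 1) × 3727 MeV = 4.4465 × 3727 MeV = 16600 MeV

K ≈ 16600 MeV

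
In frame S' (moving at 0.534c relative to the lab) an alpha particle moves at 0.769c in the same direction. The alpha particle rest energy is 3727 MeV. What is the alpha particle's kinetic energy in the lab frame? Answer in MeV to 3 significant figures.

u_lab = (0.769 + 0.534)/(1 + 0.769×0.534) = 0.923690
γ = 1/√(1 − 0.923690²) = 2.6100
K = (γ − 1)m₀c² = (2.6100 − 1) × 3727 = 1.6100 × 3727 = 6000 MeV

K ≈ 6000 MeV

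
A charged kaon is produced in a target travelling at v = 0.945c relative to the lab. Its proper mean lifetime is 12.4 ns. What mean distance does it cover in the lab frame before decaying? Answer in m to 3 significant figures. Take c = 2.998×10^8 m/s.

γ = 1/√(1 − 0.945²) = 3.0574
Dilated lifetime: Δt = γτ₀ = 3.0574 × 12.4 ns = 37.912 ns
d = vΔt = 0.945c × 37.912 ns = 2.8331×10^8 m/s × 3.7912×10^-8 s = 10.7 m

d ≈ 10.7 m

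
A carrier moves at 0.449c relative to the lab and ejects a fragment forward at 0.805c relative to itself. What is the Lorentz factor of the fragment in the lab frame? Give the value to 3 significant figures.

u_lab = (0.805 + 0.449)/(1 + 0.805×0.449) = 1.254/1.36145 = 0.921080
γ = 1/√(1 − 0.921080²) = 2.57

γ ≈ 2.57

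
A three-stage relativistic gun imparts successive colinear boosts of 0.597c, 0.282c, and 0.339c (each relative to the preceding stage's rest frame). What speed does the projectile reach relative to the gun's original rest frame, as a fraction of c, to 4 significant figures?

Compose boost 2: (0.282 + 0.597)/(1 + 0.282×0.597) = 0.8790/1.16835 = 0.752340
Compose boost 3: (0.339 + 0.752340)/(1 + 0.339×0.752340) = 1.09134/1.25504 = 0.8696

u ≈ 0.8696c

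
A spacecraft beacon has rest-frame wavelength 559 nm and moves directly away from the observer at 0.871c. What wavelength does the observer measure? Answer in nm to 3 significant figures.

Relativistic Doppler: λ_obs = λ_src √((1+β)/(1−β))
= 559 × √(1.8710/0.12900) = 559 × 3.8084 = 2130 nm

λ_obs ≈ 2130 nm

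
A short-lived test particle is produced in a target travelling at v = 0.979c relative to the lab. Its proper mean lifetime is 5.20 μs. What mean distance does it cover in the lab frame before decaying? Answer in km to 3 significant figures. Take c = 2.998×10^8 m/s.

γ = 1/√(1 − 0.979²) = 4.9053
Dilated lifetime: Δt = γτ₀ = 4.9053 × 5.20 μs = 25.508 μs
d = vΔt = 0.979c × 25.508 μs = 2.9350×10^8 m/s × 2.5508×10^-5 s = 7.49 km

d ≈ 7.49 km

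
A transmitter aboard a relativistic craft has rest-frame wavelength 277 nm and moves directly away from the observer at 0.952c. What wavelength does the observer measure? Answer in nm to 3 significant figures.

λ_obs ≈ 1770 nm

Relativistic Doppler: λ_obs = λ_src √((1+β)/(1−β))
= 277 × √(1.9520/0.048000) = 277 × 6.3770 = 1770 nm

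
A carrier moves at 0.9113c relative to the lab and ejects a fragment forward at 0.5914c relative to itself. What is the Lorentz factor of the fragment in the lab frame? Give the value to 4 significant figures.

γ ≈ 4.635

u_lab = (0.5914 + 0.9113)/(1 + 0.5914×0.9113) = 1.5027/1.538943 = 0.9764495
γ = 1/√(1 − 0.9764495²) = 4.635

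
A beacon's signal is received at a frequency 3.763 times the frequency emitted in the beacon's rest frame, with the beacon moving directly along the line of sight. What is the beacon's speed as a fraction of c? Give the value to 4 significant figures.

β ≈ 0.8681

f_obs/f_src = √((1+β)/(1−β)) = 3.763  ⇒  (1+β)/(1−β) = 14.1602
β = |1 − D²|/(1 + D²) = |1 − 14.1602|/(1 + 14.1602) = 0.8681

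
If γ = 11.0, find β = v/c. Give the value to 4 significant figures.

β = √(1 − 1/γ²) = √(1 − 1/11.0²) = √(0.991736) = 0.9959

β ≈ 0.9959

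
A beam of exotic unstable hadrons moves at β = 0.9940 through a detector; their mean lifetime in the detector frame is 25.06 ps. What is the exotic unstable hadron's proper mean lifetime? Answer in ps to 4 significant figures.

γ = 1/√(1 − 0.9940²) = 9.14243
Proper time: τ₀ = Δt/γ = 25.06/9.14243 = 2.741 ps

τ₀ ≈ 2.741 ps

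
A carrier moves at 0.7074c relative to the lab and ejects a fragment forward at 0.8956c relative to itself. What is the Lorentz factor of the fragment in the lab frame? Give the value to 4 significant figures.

u_lab = (0.8956 + 0.7074)/(1 + 0.8956×0.7074) = 1.6030/1.633547 = 0.9812999
γ = 1/√(1 − 0.9812999²) = 5.195

γ ≈ 5.195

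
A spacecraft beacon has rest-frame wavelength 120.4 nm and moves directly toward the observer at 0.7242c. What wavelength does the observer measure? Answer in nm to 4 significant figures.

Relativistic Doppler: λ_obs = λ_src √((1−β)/(1+β))
= 120.4 × √(0.275800/1.72420) = 120.4 × 0.399948 = 48.15 nm

λ_obs ≈ 48.15 nm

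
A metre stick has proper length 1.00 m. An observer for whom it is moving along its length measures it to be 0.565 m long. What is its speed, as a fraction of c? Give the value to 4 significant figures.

β ≈ 0.8251

γ = L₀/L = 1.00/0.565 = 1.76991
β = √(1 − 1/γ²) = 0.8251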